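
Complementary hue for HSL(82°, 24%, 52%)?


Complement = opposite side of color wheel = hue + 180°
H' = (82 + 180) mod 360 = 262°
S and L unchanged.
= HSL(262°, 24%, 52%)


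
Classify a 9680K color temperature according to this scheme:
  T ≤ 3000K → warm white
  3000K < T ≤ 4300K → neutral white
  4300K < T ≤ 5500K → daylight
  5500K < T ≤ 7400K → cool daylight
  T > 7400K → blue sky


Temperature: 9680K
9680K > 7400K → blue sky
Classification: blue sky


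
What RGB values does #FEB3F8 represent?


FE → 254 (R)
B3 → 179 (G)
F8 → 248 (B)
= RGB(254, 179, 248)


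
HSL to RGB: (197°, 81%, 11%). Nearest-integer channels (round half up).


H=197°, S=0.81, L=0.11
C = (1-|2L-1|)×S = (1-|-0.78|)×0.81 = 0.1782
H' = H/60 = 197/60 ≈ 3.2833; X = C×(1-|H' mod 2 - 1|) = 0.12771
m = L - C/2 = 0.11 - 0.0891 = 0.0209
Sector ⌊H'⌋ = 3 → (R',G',B') = (0.0, 0.12771, 0.1782)
RGB = ((R'+m)×255, (G'+m)×255, (B'+m)×255) = (5.3295, 37.89555, 50.7705)
Round half up → RGB(5, 38, 51)


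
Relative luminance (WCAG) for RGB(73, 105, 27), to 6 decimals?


Linearize each channel (sRGB transfer function): c = v/255; c_lin = c/12.92 if c ≤ 0.04045, else ((c+0.055)/1.055)^2.4
  R: 73/255 ≈ 0.286275 > 0.04045 → ((0.286275+0.055)/1.055)^2.4 ≈ 0.066626
  G: 105/255 ≈ 0.411765 > 0.04045 → ((0.411765+0.055)/1.055)^2.4 ≈ 0.141263
  B: 27/255 ≈ 0.105882 > 0.04045 → ((0.105882+0.055)/1.055)^2.4 ≈ 0.010960
R_lin = 0.066626, G_lin = 0.141263, B_lin = 0.010960
L = 0.2126×R + 0.7152×G + 0.0722×B
L = 0.2126×0.066626 + 0.7152×0.141263 + 0.0722×0.010960
L ≈ 0.115987


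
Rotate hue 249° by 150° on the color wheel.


New hue = (H + rotation) mod 360
New hue = (249 + 150) mod 360
= 399 mod 360
= 39°


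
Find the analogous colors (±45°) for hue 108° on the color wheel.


Base hue: 108°
Left analog: (108 - 45) mod 360 = 63°
Right analog: (108 + 45) mod 360 = 153°
Analogous hues = 63° and 153°


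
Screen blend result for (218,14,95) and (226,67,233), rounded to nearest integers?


Screen: C = 255 - (255-A)×(255-B)/255, rounded to nearest integer
R: 255 - (255-218)×(255-226)/255 = 255 - 1073/255 ≈ 255 - 4.208 = 250.792 → 251
G: 255 - (255-14)×(255-67)/255 = 255 - 45308/255 ≈ 255 - 177.678 = 77.322 → 77
B: 255 - (255-95)×(255-233)/255 = 255 - 3520/255 ≈ 255 - 13.804 = 241.196 → 241
= RGB(251, 77, 241)


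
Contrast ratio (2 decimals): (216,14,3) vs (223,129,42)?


Linearize each sRGB channel c=v/255: c/12.92 if c ≤ 0.04045 else ((c+0.055)/1.055)^2.4
L = 0.2126×R_lin + 0.7152×G_lin + 0.0722×B_lin
Color 1 (216,14,3):
  R=216: 216/255≈0.8471 > 0.04045 → ((0.8471+0.055)/1.055)^2.4 ≈ 0.68669
  G=14: 14/255≈0.0549 > 0.04045 → ((0.0549+0.055)/1.055)^2.4 ≈ 0.00439
  B=3: 3/255≈0.0118 ≤ 0.04045 → 0.0118/12.92 ≈ 0.00091
  L1 = 0.2126×0.68669 + 0.7152×0.00439 + 0.0722×0.00091 ≈ 0.14920
Color 2 (223,129,42):
  R=223: 223/255≈0.8745 > 0.04045 → ((0.8745+0.055)/1.055)^2.4 ≈ 0.73791
  G=129: 129/255≈0.5059 > 0.04045 → ((0.5059+0.055)/1.055)^2.4 ≈ 0.21953
  B=42: 42/255≈0.1647 > 0.04045 → ((0.1647+0.055)/1.055)^2.4 ≈ 0.02315
  L2 = 0.2126×0.73791 + 0.7152×0.21953 + 0.0722×0.02315 ≈ 0.31556
Lighter = 0.31556, Darker = 0.14920
Ratio = (L_lighter + 0.05) / (L_darker + 0.05)
Ratio = (0.31556 + 0.05) / (0.14920 + 0.05) = 0.36556 / 0.19920 ≈ 1.8352
Ratio ≈ 1.84:1


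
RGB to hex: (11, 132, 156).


R = 11 → 0B (hex)
G = 132 → 84 (hex)
B = 156 → 9C (hex)
Hex = #0B849C


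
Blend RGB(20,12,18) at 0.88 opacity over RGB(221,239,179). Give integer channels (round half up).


C = α×F + (1-α)×B, with 1-α = 0.12
R: 0.88×20 + 0.12×221 = 17.60 + 26.52 = 44.12 → 44
G: 0.88×12 + 0.12×239 = 10.56 + 28.68 = 39.24 → 39
B: 0.88×18 + 0.12×179 = 15.84 + 21.48 = 37.32 → 37
= RGB(44, 39, 37)


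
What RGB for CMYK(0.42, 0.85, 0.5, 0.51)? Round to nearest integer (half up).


R = 255 × (1-C) × (1-K) = 255 × 0.58 × 0.49 = 72.471 → 72
G = 255 × (1-M) × (1-K) = 255 × 0.15 × 0.49 = 18.7425 → 19
B = 255 × (1-Y) × (1-K) = 255 × 0.50 × 0.49 = 62.475 → 62
= RGB(72, 19, 62)


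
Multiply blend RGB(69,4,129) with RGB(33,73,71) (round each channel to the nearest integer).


Multiply: C = A×B/255, rounded to nearest integer
R: 69×33/255 = 2277/255 ≈ 8.929 → 9
G: 4×73/255 = 292/255 ≈ 1.145 → 1
B: 129×71/255 = 9159/255 ≈ 35.918 → 36
= RGB(9, 1, 36)


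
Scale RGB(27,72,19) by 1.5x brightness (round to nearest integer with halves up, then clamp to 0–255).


Multiply each channel by 1.5, round half up, clamp to [0, 255]
R: 27×1.5 = 40.5 → round → 41
G: 72×1.5 = 108
B: 19×1.5 = 28.5 → round → 29
= RGB(41, 108, 29)


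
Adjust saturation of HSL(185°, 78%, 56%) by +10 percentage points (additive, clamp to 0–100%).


Original S = 78%
Adjustment = +10 percentage points
New S = 78 + (10) = 88
Clamp to [0, 100] → 88
= HSL(185°, 88%, 56%)


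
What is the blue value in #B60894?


Color: #B60894
R = B6 = 182
G = 08 = 8
B = 94 = 148
Blue = 148


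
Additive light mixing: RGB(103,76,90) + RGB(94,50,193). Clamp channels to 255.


Additive: each channel = min(255, C₁+C₂)
R: 103+94 = 197 → 197
G: 76+50 = 126 → 126
B: 90+193 = 283 → 255
= RGB(197, 126, 255)


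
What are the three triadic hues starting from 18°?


Triadic: equally spaced at 120° intervals
H1 = 18°
H2 = (18 + 120) mod 360 = 138°
H3 = (18 + 240) mod 360 = 258°
Triadic = 18°, 138°, 258°


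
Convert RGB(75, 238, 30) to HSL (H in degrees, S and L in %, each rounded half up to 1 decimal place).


Normalize: R'=75/255≈0.2941, G'=238/255≈0.9333, B'=30/255≈0.1176
Max=238/255, Min=30/255, Δ=Max-Min=208/255
L = (Max+Min)/2 = (238+30)/510 = 268/510 = 0.52549… → L = 52.5%
L > 0.5 → S = Δ/(2-Max-Min) = 208/(510-238-30) = 208/242 = 0.85950… → S = 86.0%
(the 1/255 factors cancel in S and H, so raw channel differences can be used)
Max is G' → H = 60 × ((B-R)/Δ + 2) = 60 × ((30-75)/208 + 2)
  -45/208 + 2 = -0.2163… + 2 = 1.7836…
  H = 60 × 1.7836… = 107.019…° → H = 107.0°
= HSL(107.0°, 86.0%, 52.5%)


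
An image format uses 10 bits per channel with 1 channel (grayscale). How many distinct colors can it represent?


Total bits = 10 bits/channel × 1 channels = 10 bits
Distinct colors = 2^10
= 1,024 colors


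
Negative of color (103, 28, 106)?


Invert: (255-R, 255-G, 255-B)
R: 255-103 = 152
G: 255-28 = 227
B: 255-106 = 149
= RGB(152, 227, 149)


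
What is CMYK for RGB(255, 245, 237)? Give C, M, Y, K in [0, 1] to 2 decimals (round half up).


R'=255/255≈1.0000, G'=245/255≈0.9608, B'=237/255≈0.9294
K = 1 - max(R',G',B') = 1 - 255/255 = 0/255 = 0 → 0.00
(1-R'-K)/(1-K) simplifies to (max-R)/max with max = 255:
C = (255-255)/255 = 0/255 = 0 → 0.00
M = (255-245)/255 = 10/255 = 0.03921… → 0.04
Y = (255-237)/255 = 18/255 = 0.07058… → 0.07
= CMYK(0.00, 0.04, 0.07, 0.00)


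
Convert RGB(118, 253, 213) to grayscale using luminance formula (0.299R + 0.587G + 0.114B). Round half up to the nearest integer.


Gray = 0.299×R + 0.587×G + 0.114×B
Gray = 0.299×118 + 0.587×253 + 0.114×213
Gray = 35.282 + 148.511 + 24.282
Gray = 208.075 → round half up → 208
Gray = 208


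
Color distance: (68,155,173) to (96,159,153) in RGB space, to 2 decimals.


d = √[(R₁-R₂)² + (G₁-G₂)² + (B₁-B₂)²]
d = √[(68-96)² + (155-159)² + (173-153)²]
d = √[784 + 16 + 400]
d = √1200
d ≈ 34.64


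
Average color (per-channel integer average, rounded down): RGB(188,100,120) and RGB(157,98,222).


Midpoint: each channel = ⌊(C₁+C₂)/2⌋
R: ⌊(188+157)/2⌋ = 172
G: ⌊(100+98)/2⌋ = 99
B: ⌊(120+222)/2⌋ = 171
= RGB(172, 99, 171)


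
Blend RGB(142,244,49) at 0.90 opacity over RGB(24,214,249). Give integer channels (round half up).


C = α×F + (1-α)×B, with 1-α = 0.10
R: 0.90×142 + 0.10×24 = 127.80 + 2.40 = 130.20 → 130
G: 0.90×244 + 0.10×214 = 219.60 + 21.40 = 241.00 → 241
B: 0.90×49 + 0.10×249 = 44.10 + 24.90 = 69.00 → 69
= RGB(130, 241, 69)


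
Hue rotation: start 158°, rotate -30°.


New hue = (H + rotation) mod 360
New hue = (158 -30) mod 360
= 128 mod 360
= 128°


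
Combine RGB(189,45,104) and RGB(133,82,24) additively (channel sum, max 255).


Additive: each channel = min(255, C₁+C₂)
R: 189+133 = 322 → 255
G: 45+82 = 127 → 127
B: 104+24 = 128 → 128
= RGB(255, 127, 128)


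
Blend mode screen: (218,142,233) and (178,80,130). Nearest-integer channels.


Screen: C = 255 - (255-A)×(255-B)/255, rounded to nearest integer
R: 255 - (255-218)×(255-178)/255 = 255 - 2849/255 ≈ 255 - 11.173 = 243.827 → 244
G: 255 - (255-142)×(255-80)/255 = 255 - 19775/255 ≈ 255 - 77.549 = 177.451 → 177
B: 255 - (255-233)×(255-130)/255 = 255 - 2750/255 ≈ 255 - 10.784 = 244.216 → 244
= RGB(244, 177, 244)


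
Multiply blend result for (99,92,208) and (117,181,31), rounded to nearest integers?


Multiply: C = A×B/255, rounded to nearest integer
R: 99×117/255 = 11583/255 ≈ 45.424 → 45
G: 92×181/255 = 16652/255 ≈ 65.302 → 65
B: 208×31/255 = 6448/255 ≈ 25.286 → 25
= RGB(45, 65, 25)


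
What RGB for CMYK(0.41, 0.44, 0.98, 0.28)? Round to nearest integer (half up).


R = 255 × (1-C) × (1-K) = 255 × 0.59 × 0.72 = 108.324 → 108
G = 255 × (1-M) × (1-K) = 255 × 0.56 × 0.72 = 102.816 → 103
B = 255 × (1-Y) × (1-K) = 255 × 0.02 × 0.72 = 3.672 → 4
= RGB(108, 103, 4)


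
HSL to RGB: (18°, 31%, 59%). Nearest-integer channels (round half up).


H=18°, S=0.31, L=0.59
C = (1-|2L-1|)×S = (1-|0.18|)×0.31 = 0.2542
H' = H/60 = 18/60 ≈ 0.3000; X = C×(1-|H' mod 2 - 1|) = 0.07626
m = L - C/2 = 0.59 - 0.1271 = 0.4629
Sector ⌊H'⌋ = 0 → (R',G',B') = (0.2542, 0.07626, 0.0)
RGB = ((R'+m)×255, (G'+m)×255, (B'+m)×255) = (182.8605, 137.4858, 118.0395)
Round half up → RGB(183, 137, 118)


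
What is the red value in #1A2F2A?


Color: #1A2F2A
R = 1A = 26
G = 2F = 47
B = 2A = 42
Red = 26


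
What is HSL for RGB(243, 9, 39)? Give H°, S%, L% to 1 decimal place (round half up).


Normalize: R'=243/255≈0.9529, G'=9/255≈0.0353, B'=39/255≈0.1529
Max=243/255, Min=9/255, Δ=Max-Min=234/255
L = (Max+Min)/2 = (243+9)/510 = 252/510 = 0.49411… → L = 49.4%
L ≤ 0.5 → S = Δ/(Max+Min) = 234/(243+9) = 234/252 = 0.92857… → S = 92.9%
(the 1/255 factors cancel in S and H, so raw channel differences can be used)
Max is R' → H = 60 × (((G-B)/Δ) mod 6) = 60 × (((9-39)/234) mod 6)
  (-30)/234 = -0.1282…; negative, so add 6 → 5.8717…
  H = 60 × 5.8717… = 352.307…° → H = 352.3°
= HSL(352.3°, 92.9%, 49.4%)


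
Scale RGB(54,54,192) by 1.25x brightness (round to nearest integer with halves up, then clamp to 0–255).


Multiply each channel by 1.25, round half up, clamp to [0, 255]
R: 54×1.25 = 67.5 → round → 68
G: 54×1.25 = 67.5 → round → 68
B: 192×1.25 = 240
= RGB(68, 68, 240)


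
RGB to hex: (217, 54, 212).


R = 217 → D9 (hex)
G = 54 → 36 (hex)
B = 212 → D4 (hex)
Hex = #D936D4


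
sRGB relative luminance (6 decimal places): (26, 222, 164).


Linearize each channel (sRGB transfer function): c = v/255; c_lin = c/12.92 if c ≤ 0.04045, else ((c+0.055)/1.055)^2.4
  R: 26/255 ≈ 0.101961 > 0.04045 → ((0.101961+0.055)/1.055)^2.4 ≈ 0.010330
  G: 222/255 ≈ 0.870588 > 0.04045 → ((0.870588+0.055)/1.055)^2.4 ≈ 0.730461
  B: 164/255 ≈ 0.643137 > 0.04045 → ((0.643137+0.055)/1.055)^2.4 ≈ 0.371238
R_lin = 0.010330, G_lin = 0.730461, B_lin = 0.371238
L = 0.2126×R + 0.7152×G + 0.0722×B
L = 0.2126×0.010330 + 0.7152×0.730461 + 0.0722×0.371238
L ≈ 0.551425


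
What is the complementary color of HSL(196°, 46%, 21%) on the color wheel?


Complement = opposite side of color wheel = hue + 180°
H' = (196 + 180) mod 360 = 16°
S and L unchanged.
= HSL(16°, 46%, 21%)


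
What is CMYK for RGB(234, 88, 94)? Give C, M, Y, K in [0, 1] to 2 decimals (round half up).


R'=234/255≈0.9176, G'=88/255≈0.3451, B'=94/255≈0.3686
K = 1 - max(R',G',B') = 1 - 234/255 = 21/255 = 0.08235… → 0.08
(1-R'-K)/(1-K) simplifies to (max-R)/max with max = 234:
C = (234-234)/234 = 0/234 = 0 → 0.00
M = (234-88)/234 = 146/234 = 0.62393… → 0.62
Y = (234-94)/234 = 140/234 = 0.59829… → 0.60
= CMYK(0.00, 0.62, 0.60, 0.08)


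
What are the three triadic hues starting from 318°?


Triadic: equally spaced at 120° intervals
H1 = 318°
H2 = (318 + 120) mod 360 = 78°
H3 = (318 + 240) mod 360 = 198°
Triadic = 318°, 78°, 198°


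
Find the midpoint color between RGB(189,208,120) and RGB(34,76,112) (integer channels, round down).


Midpoint: each channel = ⌊(C₁+C₂)/2⌋
R: ⌊(189+34)/2⌋ = 111
G: ⌊(208+76)/2⌋ = 142
B: ⌊(120+112)/2⌋ = 116
= RGB(111, 142, 116)


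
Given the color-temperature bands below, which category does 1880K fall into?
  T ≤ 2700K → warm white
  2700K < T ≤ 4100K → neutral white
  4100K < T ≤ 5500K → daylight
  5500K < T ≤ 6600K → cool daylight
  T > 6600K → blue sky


Temperature: 1880K
1880K ≤ 2700K → warm white
Classification: warm white


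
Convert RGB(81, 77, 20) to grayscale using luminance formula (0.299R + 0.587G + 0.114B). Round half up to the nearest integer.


Gray = 0.299×R + 0.587×G + 0.114×B
Gray = 0.299×81 + 0.587×77 + 0.114×20
Gray = 24.219 + 45.199 + 2.280
Gray = 71.698 → round half up → 72
Gray = 72


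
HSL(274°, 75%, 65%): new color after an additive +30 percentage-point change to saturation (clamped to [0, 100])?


Original S = 75%
Adjustment = +30 percentage points
New S = 75 + (30) = 105
Clamp to [0, 100] → 100
= HSL(274°, 100%, 65%)


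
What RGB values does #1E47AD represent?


1E → 30 (R)
47 → 71 (G)
AD → 173 (B)
= RGB(30, 71, 173)


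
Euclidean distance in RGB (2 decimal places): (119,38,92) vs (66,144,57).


d = √[(R₁-R₂)² + (G₁-G₂)² + (B₁-B₂)²]
d = √[(119-66)² + (38-144)² + (92-57)²]
d = √[2809 + 11236 + 1225]
d = √15270
d ≈ 123.57


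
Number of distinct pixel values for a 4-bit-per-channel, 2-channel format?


Total bits = 4 bits/channel × 2 channels = 8 bits
Distinct pixel values = 2^8
= 256 pixel values


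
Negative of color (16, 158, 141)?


Invert: (255-R, 255-G, 255-B)
R: 255-16 = 239
G: 255-158 = 97
B: 255-141 = 114
= RGB(239, 97, 114)


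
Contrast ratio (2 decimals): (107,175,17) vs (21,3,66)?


Linearize each sRGB channel c=v/255: c/12.92 if c ≤ 0.04045 else ((c+0.055)/1.055)^2.4
L = 0.2126×R_lin + 0.7152×G_lin + 0.0722×B_lin
Color 1 (107,175,17):
  R=107: 107/255≈0.4196 > 0.04045 → ((0.4196+0.055)/1.055)^2.4 ≈ 0.14703
  G=175: 175/255≈0.6863 > 0.04045 → ((0.6863+0.055)/1.055)^2.4 ≈ 0.42869
  B=17: 17/255≈0.0667 > 0.04045 → ((0.0667+0.055)/1.055)^2.4 ≈ 0.00561
  L1 = 0.2126×0.14703 + 0.7152×0.42869 + 0.0722×0.00561 ≈ 0.33826
Color 2 (21,3,66):
  R=21: 21/255≈0.0824 > 0.04045 → ((0.0824+0.055)/1.055)^2.4 ≈ 0.00750
  G=3: 3/255≈0.0118 ≤ 0.04045 → 0.0118/12.92 ≈ 0.00091
  B=66: 66/255≈0.2588 > 0.04045 → ((0.2588+0.055)/1.055)^2.4 ≈ 0.05448
  L2 = 0.2126×0.00750 + 0.7152×0.00091 + 0.0722×0.05448 ≈ 0.00618
Lighter = 0.33826, Darker = 0.00618
Ratio = (L_lighter + 0.05) / (L_darker + 0.05)
Ratio = (0.33826 + 0.05) / (0.00618 + 0.05) = 0.38826 / 0.05618 ≈ 6.9112
Ratio ≈ 6.91:1


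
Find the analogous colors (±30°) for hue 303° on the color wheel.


Base hue: 303°
Left analog: (303 - 30) mod 360 = 273°
Right analog: (303 + 30) mod 360 = 333°
Analogous hues = 273° and 333°


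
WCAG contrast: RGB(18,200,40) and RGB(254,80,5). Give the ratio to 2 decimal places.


Linearize each sRGB channel c=v/255: c/12.92 if c ≤ 0.04045 else ((c+0.055)/1.055)^2.4
L = 0.2126×R_lin + 0.7152×G_lin + 0.0722×B_lin
Color 1 (18,200,40):
  R=18: 18/255≈0.0706 > 0.04045 → ((0.0706+0.055)/1.055)^2.4 ≈ 0.00605
  G=200: 200/255≈0.7843 > 0.04045 → ((0.7843+0.055)/1.055)^2.4 ≈ 0.57758
  B=40: 40/255≈0.1569 > 0.04045 → ((0.1569+0.055)/1.055)^2.4 ≈ 0.02122
  L1 = 0.2126×0.00605 + 0.7152×0.57758 + 0.0722×0.02122 ≈ 0.41590
Color 2 (254,80,5):
  R=254: 254/255≈0.9961 > 0.04045 → ((0.9961+0.055)/1.055)^2.4 ≈ 0.99110
  G=80: 80/255≈0.3137 > 0.04045 → ((0.3137+0.055)/1.055)^2.4 ≈ 0.08022
  B=5: 5/255≈0.0196 ≤ 0.04045 → 0.0196/12.92 ≈ 0.00152
  L2 = 0.2126×0.99110 + 0.7152×0.08022 + 0.0722×0.00152 ≈ 0.26819
Lighter = 0.41590, Darker = 0.26819
Ratio = (L_lighter + 0.05) / (L_darker + 0.05)
Ratio = (0.41590 + 0.05) / (0.26819 + 0.05) = 0.46590 / 0.31819 ≈ 1.4642
Ratio ≈ 1.46:1


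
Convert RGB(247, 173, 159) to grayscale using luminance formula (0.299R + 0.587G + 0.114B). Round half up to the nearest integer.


Gray = 0.299×R + 0.587×G + 0.114×B
Gray = 0.299×247 + 0.587×173 + 0.114×159
Gray = 73.853 + 101.551 + 18.126
Gray = 193.530 → round half up → 194
Gray = 194


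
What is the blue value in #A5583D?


Color: #A5583D
R = A5 = 165
G = 58 = 88
B = 3D = 61
Blue = 61


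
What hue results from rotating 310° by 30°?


New hue = (H + rotation) mod 360
New hue = (310 + 30) mod 360
= 340 mod 360
= 340°


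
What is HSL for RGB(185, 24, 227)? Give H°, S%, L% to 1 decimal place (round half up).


Normalize: R'=185/255≈0.7255, G'=24/255≈0.0941, B'=227/255≈0.8902
Max=227/255, Min=24/255, Δ=Max-Min=203/255
L = (Max+Min)/2 = (227+24)/510 = 251/510 = 0.49215… → L = 49.2%
L ≤ 0.5 → S = Δ/(Max+Min) = 203/(227+24) = 203/251 = 0.80876… → S = 80.9%
(the 1/255 factors cancel in S and H, so raw channel differences can be used)
Max is B' → H = 60 × ((R-G)/Δ + 4) = 60 × ((185-24)/203 + 4)
  161/203 + 4 = 0.7931… + 4 = 4.7931…
  H = 60 × 4.7931… = 287.586…° → H = 287.6°
= HSL(287.6°, 80.9%, 49.2%)


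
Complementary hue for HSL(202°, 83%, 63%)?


Complement = opposite side of color wheel = hue + 180°
H' = (202 + 180) mod 360 = 22°
S and L unchanged.
= HSL(22°, 83%, 63%)


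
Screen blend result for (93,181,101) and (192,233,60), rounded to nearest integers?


Screen: C = 255 - (255-A)×(255-B)/255, rounded to nearest integer
R: 255 - (255-93)×(255-192)/255 = 255 - 10206/255 ≈ 255 - 40.024 = 214.976 → 215
G: 255 - (255-181)×(255-233)/255 = 255 - 1628/255 ≈ 255 - 6.384 = 248.616 → 249
B: 255 - (255-101)×(255-60)/255 = 255 - 30030/255 ≈ 255 - 117.765 = 137.235 → 137
= RGB(215, 249, 137)


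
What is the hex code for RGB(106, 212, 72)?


R = 106 → 6A (hex)
G = 212 → D4 (hex)
B = 72 → 48 (hex)
Hex = #6AD448


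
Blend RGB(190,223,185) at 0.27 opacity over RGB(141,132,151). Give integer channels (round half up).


C = α×F + (1-α)×B, with 1-α = 0.73
R: 0.27×190 + 0.73×141 = 51.30 + 102.93 = 154.23 → 154
G: 0.27×223 + 0.73×132 = 60.21 + 96.36 = 156.57 → 157
B: 0.27×185 + 0.73×151 = 49.95 + 110.23 = 160.18 → 160
= RGB(154, 157, 160)


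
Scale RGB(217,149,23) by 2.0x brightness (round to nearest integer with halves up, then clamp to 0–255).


Multiply each channel by 2.0, round half up, clamp to [0, 255]
R: 217×2.0 = 434 → clamp → 255
G: 149×2.0 = 298 → clamp → 255
B: 23×2.0 = 46
= RGB(255, 255, 46)


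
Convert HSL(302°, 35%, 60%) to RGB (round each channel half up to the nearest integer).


H=302°, S=0.35, L=0.60
C = (1-|2L-1|)×S = (1-|0.20|)×0.35 = 0.28
H' = H/60 = 302/60 ≈ 5.0333; X = C×(1-|H' mod 2 - 1|) ≈ 0.2707
m = L - C/2 = 0.60 - 0.14 = 0.46
Sector ⌊H'⌋ = 5 → (R',G',B') = (0.28, 0.0, ≈0.2707)
RGB = ((R'+m)×255, (G'+m)×255, (B'+m)×255) = (188.7, 117.3, 186.32)
Round half up → RGB(189, 117, 186)


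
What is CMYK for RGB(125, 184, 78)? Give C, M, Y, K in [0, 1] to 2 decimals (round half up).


R'=125/255≈0.4902, G'=184/255≈0.7216, B'=78/255≈0.3059
K = 1 - max(R',G',B') = 1 - 184/255 = 71/255 = 0.27843… → 0.28
(1-R'-K)/(1-K) simplifies to (max-R)/max with max = 184:
C = (184-125)/184 = 59/184 = 0.32065… → 0.32
M = (184-184)/184 = 0/184 = 0 → 0.00
Y = (184-78)/184 = 106/184 = 0.57608… → 0.58
= CMYK(0.32, 0.00, 0.58, 0.28)


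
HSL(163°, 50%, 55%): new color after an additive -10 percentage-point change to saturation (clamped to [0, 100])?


Original S = 50%
Adjustment = -10 percentage points
New S = 50 + (-10) = 40
Clamp to [0, 100] → 40
= HSL(163°, 40%, 55%)


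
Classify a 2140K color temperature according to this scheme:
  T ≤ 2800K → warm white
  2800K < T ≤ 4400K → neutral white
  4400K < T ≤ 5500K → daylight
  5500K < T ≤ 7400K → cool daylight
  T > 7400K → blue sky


Temperature: 2140K
2140K ≤ 2800K → warm white
Classification: warm white


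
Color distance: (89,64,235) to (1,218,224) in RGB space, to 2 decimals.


d = √[(R₁-R₂)² + (G₁-G₂)² + (B₁-B₂)²]
d = √[(89-1)² + (64-218)² + (235-224)²]
d = √[7744 + 23716 + 121]
d = √31581
d ≈ 177.71


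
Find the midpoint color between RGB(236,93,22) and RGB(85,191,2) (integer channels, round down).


Midpoint: each channel = ⌊(C₁+C₂)/2⌋
R: ⌊(236+85)/2⌋ = 160
G: ⌊(93+191)/2⌋ = 142
B: ⌊(22+2)/2⌋ = 12
= RGB(160, 142, 12)


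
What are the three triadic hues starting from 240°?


Triadic: equally spaced at 120° intervals
H1 = 240°
H2 = (240 + 120) mod 360 = 0°
H3 = (240 + 240) mod 360 = 120°
Triadic = 240°, 0°, 120°


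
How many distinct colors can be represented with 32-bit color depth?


Colors = 2^bits = 2^32
= 4,294,967,296 colors


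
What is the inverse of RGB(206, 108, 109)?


Invert: (255-R, 255-G, 255-B)
R: 255-206 = 49
G: 255-108 = 147
B: 255-109 = 146
= RGB(49, 147, 146)


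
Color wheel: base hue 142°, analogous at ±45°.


Base hue: 142°
Left analog: (142 - 45) mod 360 = 97°
Right analog: (142 + 45) mod 360 = 187°
Analogous hues = 97° and 187°


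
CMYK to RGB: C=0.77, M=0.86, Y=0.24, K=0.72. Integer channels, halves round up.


R = 255 × (1-C) × (1-K) = 255 × 0.23 × 0.28 = 16.422 → 16
G = 255 × (1-M) × (1-K) = 255 × 0.14 × 0.28 = 9.996 → 10
B = 255 × (1-Y) × (1-K) = 255 × 0.76 × 0.28 = 54.264 → 54
= RGB(16, 10, 54)


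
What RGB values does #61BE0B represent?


61 → 97 (R)
BE → 190 (G)
0B → 11 (B)
= RGB(97, 190, 11)


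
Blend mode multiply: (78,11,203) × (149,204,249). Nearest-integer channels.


Multiply: C = A×B/255, rounded to nearest integer
R: 78×149/255 = 11622/255 ≈ 45.576 → 46
G: 11×204/255 = 2244/255 ≈ 8.800 → 9
B: 203×249/255 = 50547/255 ≈ 198.224 → 198
= RGB(46, 9, 198)


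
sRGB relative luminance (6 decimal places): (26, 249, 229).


Linearize each channel (sRGB transfer function): c = v/255; c_lin = c/12.92 if c ≤ 0.04045, else ((c+0.055)/1.055)^2.4
  R: 26/255 ≈ 0.101961 > 0.04045 → ((0.101961+0.055)/1.055)^2.4 ≈ 0.010330
  G: 249/255 ≈ 0.976471 > 0.04045 → ((0.976471+0.055)/1.055)^2.4 ≈ 0.947307
  B: 229/255 ≈ 0.898039 > 0.04045 → ((0.898039+0.055)/1.055)^2.4 ≈ 0.783538
R_lin = 0.010330, G_lin = 0.947307, B_lin = 0.783538
L = 0.2126×R + 0.7152×G + 0.0722×B
L = 0.2126×0.010330 + 0.7152×0.947307 + 0.0722×0.783538
L ≈ 0.736281


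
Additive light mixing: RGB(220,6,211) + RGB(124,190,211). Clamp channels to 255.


Additive: each channel = min(255, C₁+C₂)
R: 220+124 = 344 → 255
G: 6+190 = 196 → 196
B: 211+211 = 422 → 255
= RGB(255, 196, 255)


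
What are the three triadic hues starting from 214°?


Triadic: equally spaced at 120° intervals
H1 = 214°
H2 = (214 + 120) mod 360 = 334°
H3 = (214 + 240) mod 360 = 94°
Triadic = 214°, 334°, 94°


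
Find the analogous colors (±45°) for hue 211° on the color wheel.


Base hue: 211°
Left analog: (211 - 45) mod 360 = 166°
Right analog: (211 + 45) mod 360 = 256°
Analogous hues = 166° and 256°


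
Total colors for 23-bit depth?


Colors = 2^bits = 2^23
= 8,388,608 colors


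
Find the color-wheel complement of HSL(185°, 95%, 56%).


Complement = opposite side of color wheel = hue + 180°
H' = (185 + 180) mod 360 = 5°
S and L unchanged.
= HSL(5°, 95%, 56%)


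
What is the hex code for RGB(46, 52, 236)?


R = 46 → 2E (hex)
G = 52 → 34 (hex)
B = 236 → EC (hex)
Hex = #2E34EC


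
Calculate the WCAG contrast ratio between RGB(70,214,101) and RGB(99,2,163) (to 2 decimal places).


Linearize each sRGB channel c=v/255: c/12.92 if c ≤ 0.04045 else ((c+0.055)/1.055)^2.4
L = 0.2126×R_lin + 0.7152×G_lin + 0.0722×B_lin
Color 1 (70,214,101):
  R=70: 70/255≈0.2745 > 0.04045 → ((0.2745+0.055)/1.055)^2.4 ≈ 0.06125
  G=214: 214/255≈0.8392 > 0.04045 → ((0.8392+0.055)/1.055)^2.4 ≈ 0.67244
  B=101: 101/255≈0.3961 > 0.04045 → ((0.3961+0.055)/1.055)^2.4 ≈ 0.13014
  L1 = 0.2126×0.06125 + 0.7152×0.67244 + 0.0722×0.13014 ≈ 0.50335
Color 2 (99,2,163):
  R=99: 99/255≈0.3882 > 0.04045 → ((0.3882+0.055)/1.055)^2.4 ≈ 0.12477
  G=2: 2/255≈0.0078 ≤ 0.04045 → 0.0078/12.92 ≈ 0.00061
  B=163: 163/255≈0.6392 > 0.04045 → ((0.6392+0.055)/1.055)^2.4 ≈ 0.36625
  L2 = 0.2126×0.12477 + 0.7152×0.00061 + 0.0722×0.36625 ≈ 0.05340
Lighter = 0.50335, Darker = 0.05340
Ratio = (L_lighter + 0.05) / (L_darker + 0.05)
Ratio = (0.50335 + 0.05) / (0.05340 + 0.05) = 0.55335 / 0.10340 ≈ 5.3513
Ratio ≈ 5.35:1


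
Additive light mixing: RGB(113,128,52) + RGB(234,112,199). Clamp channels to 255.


Additive: each channel = min(255, C₁+C₂)
R: 113+234 = 347 → 255
G: 128+112 = 240 → 240
B: 52+199 = 251 → 251
= RGB(255, 240, 251)


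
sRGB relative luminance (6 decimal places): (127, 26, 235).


Linearize each channel (sRGB transfer function): c = v/255; c_lin = c/12.92 if c ≤ 0.04045, else ((c+0.055)/1.055)^2.4
  R: 127/255 ≈ 0.498039 > 0.04045 → ((0.498039+0.055)/1.055)^2.4 ≈ 0.212231
  G: 26/255 ≈ 0.101961 > 0.04045 → ((0.101961+0.055)/1.055)^2.4 ≈ 0.010330
  B: 235/255 ≈ 0.921569 > 0.04045 → ((0.921569+0.055)/1.055)^2.4 ≈ 0.830770
R_lin = 0.212231, G_lin = 0.010330, B_lin = 0.830770
L = 0.2126×R + 0.7152×G + 0.0722×B
L = 0.2126×0.212231 + 0.7152×0.010330 + 0.0722×0.830770
L ≈ 0.112490


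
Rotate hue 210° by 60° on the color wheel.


New hue = (H + rotation) mod 360
New hue = (210 + 60) mod 360
= 270 mod 360
= 270°


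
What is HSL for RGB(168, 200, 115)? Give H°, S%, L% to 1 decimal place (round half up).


Normalize: R'=168/255≈0.6588, G'=200/255≈0.7843, B'=115/255≈0.4510
Max=200/255, Min=115/255, Δ=Max-Min=85/255
L = (Max+Min)/2 = (200+115)/510 = 315/510 = 0.61764… → L = 61.8%
L > 0.5 → S = Δ/(2-Max-Min) = 85/(510-200-115) = 85/195 = 0.43589… → S = 43.6%
(the 1/255 factors cancel in S and H, so raw channel differences can be used)
Max is G' → H = 60 × ((B-R)/Δ + 2) = 60 × ((115-168)/85 + 2)
  -53/85 + 2 = -0.6235… + 2 = 1.3764…
  H = 60 × 1.3764… = 82.588…° → H = 82.6°
= HSL(82.6°, 43.6%, 61.8%)


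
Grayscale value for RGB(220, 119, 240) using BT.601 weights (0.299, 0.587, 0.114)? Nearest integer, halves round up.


Gray = 0.299×R + 0.587×G + 0.114×B
Gray = 0.299×220 + 0.587×119 + 0.114×240
Gray = 65.780 + 69.853 + 27.360
Gray = 162.993 → round half up → 163
Gray = 163


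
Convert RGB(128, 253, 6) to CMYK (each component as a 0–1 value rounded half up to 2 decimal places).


R'=128/255≈0.5020, G'=253/255≈0.9922, B'=6/255≈0.0235
K = 1 - max(R',G',B') = 1 - 253/255 = 2/255 = 0.00784… → 0.01
(1-R'-K)/(1-K) simplifies to (max-R)/max with max = 253:
C = (253-128)/253 = 125/253 = 0.49407… → 0.49
M = (253-253)/253 = 0/253 = 0 → 0.00
Y = (253-6)/253 = 247/253 = 0.97628… → 0.98
= CMYK(0.49, 0.00, 0.98, 0.01)


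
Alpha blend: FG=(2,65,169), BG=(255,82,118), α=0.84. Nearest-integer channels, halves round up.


C = α×F + (1-α)×B, with 1-α = 0.16
R: 0.84×2 + 0.16×255 = 1.68 + 40.80 = 42.48 → 42
G: 0.84×65 + 0.16×82 = 54.60 + 13.12 = 67.72 → 68
B: 0.84×169 + 0.16×118 = 141.96 + 18.88 = 160.84 → 161
= RGB(42, 68, 161)


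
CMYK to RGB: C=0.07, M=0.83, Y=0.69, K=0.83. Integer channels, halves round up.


R = 255 × (1-C) × (1-K) = 255 × 0.93 × 0.17 = 40.3155 → 40
G = 255 × (1-M) × (1-K) = 255 × 0.17 × 0.17 = 7.3695 → 7
B = 255 × (1-Y) × (1-K) = 255 × 0.31 × 0.17 = 13.4385 → 13
= RGB(40, 7, 13)


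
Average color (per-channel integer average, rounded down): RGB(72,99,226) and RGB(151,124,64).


Midpoint: each channel = ⌊(C₁+C₂)/2⌋
R: ⌊(72+151)/2⌋ = 111
G: ⌊(99+124)/2⌋ = 111
B: ⌊(226+64)/2⌋ = 145
= RGB(111, 111, 145)


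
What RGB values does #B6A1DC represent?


B6 → 182 (R)
A1 → 161 (G)
DC → 220 (B)
= RGB(182, 161, 220)


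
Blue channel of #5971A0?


Color: #5971A0
R = 59 = 89
G = 71 = 113
B = A0 = 160
Blue = 160


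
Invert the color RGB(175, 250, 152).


Invert: (255-R, 255-G, 255-B)
R: 255-175 = 80
G: 255-250 = 5
B: 255-152 = 103
= RGB(80, 5, 103)


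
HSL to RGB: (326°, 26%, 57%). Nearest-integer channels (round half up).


H=326°, S=0.26, L=0.57
C = (1-|2L-1|)×S = (1-|0.14|)×0.26 = 0.2236
H' = H/60 = 326/60 ≈ 5.4333; X = C×(1-|H' mod 2 - 1|) ≈ 0.1267
m = L - C/2 = 0.57 - 0.1118 = 0.4582
Sector ⌊H'⌋ = 5 → (R',G',B') = (0.2236, 0.0, ≈0.1267)
RGB = ((R'+m)×255, (G'+m)×255, (B'+m)×255) = (173.859, 116.841, 149.1512)
Round half up → RGB(174, 117, 149)


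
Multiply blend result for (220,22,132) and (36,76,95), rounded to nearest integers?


Multiply: C = A×B/255, rounded to nearest integer
R: 220×36/255 = 7920/255 ≈ 31.059 → 31
G: 22×76/255 = 1672/255 ≈ 6.557 → 7
B: 132×95/255 = 12540/255 ≈ 49.176 → 49
= RGB(31, 7, 49)


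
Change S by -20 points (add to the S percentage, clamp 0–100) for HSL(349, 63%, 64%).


Original S = 63%
Adjustment = -20 percentage points
New S = 63 + (-20) = 43
Clamp to [0, 100] → 43
= HSL(349°, 43%, 64%)


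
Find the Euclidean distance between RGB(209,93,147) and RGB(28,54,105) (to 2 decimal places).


d = √[(R₁-R₂)² + (G₁-G₂)² + (B₁-B₂)²]
d = √[(209-28)² + (93-54)² + (147-105)²]
d = √[32761 + 1521 + 1764]
d = √36046
d ≈ 189.86


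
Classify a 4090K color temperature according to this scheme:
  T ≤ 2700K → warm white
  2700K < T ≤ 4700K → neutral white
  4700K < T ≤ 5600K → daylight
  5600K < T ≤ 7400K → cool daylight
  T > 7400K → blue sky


Temperature: 4090K
2700K < 4090K ≤ 4700K → neutral white
Classification: neutral white


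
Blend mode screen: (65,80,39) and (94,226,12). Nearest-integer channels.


Screen: C = 255 - (255-A)×(255-B)/255, rounded to nearest integer
R: 255 - (255-65)×(255-94)/255 = 255 - 30590/255 ≈ 255 - 119.961 = 135.039 → 135
G: 255 - (255-80)×(255-226)/255 = 255 - 5075/255 ≈ 255 - 19.902 = 235.098 → 235
B: 255 - (255-39)×(255-12)/255 = 255 - 52488/255 ≈ 255 - 205.835 = 49.165 → 49
= RGB(135, 235, 49)


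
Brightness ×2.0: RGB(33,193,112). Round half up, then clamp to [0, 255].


Multiply each channel by 2.0, round half up, clamp to [0, 255]
R: 33×2.0 = 66
G: 193×2.0 = 386 → clamp → 255
B: 112×2.0 = 224
= RGB(66, 255, 224)


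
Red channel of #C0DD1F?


Color: #C0DD1F
R = C0 = 192
G = DD = 221
B = 1F = 31
Red = 192


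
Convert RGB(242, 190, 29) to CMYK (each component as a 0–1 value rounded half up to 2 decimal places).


R'=242/255≈0.9490, G'=190/255≈0.7451, B'=29/255≈0.1137
K = 1 - max(R',G',B') = 1 - 242/255 = 13/255 = 0.05098… → 0.05
(1-R'-K)/(1-K) simplifies to (max-R)/max with max = 242:
C = (242-242)/242 = 0/242 = 0 → 0.00
M = (242-190)/242 = 52/242 = 0.21487… → 0.21
Y = (242-29)/242 = 213/242 = 0.88016… → 0.88
= CMYK(0.00, 0.21, 0.88, 0.05)


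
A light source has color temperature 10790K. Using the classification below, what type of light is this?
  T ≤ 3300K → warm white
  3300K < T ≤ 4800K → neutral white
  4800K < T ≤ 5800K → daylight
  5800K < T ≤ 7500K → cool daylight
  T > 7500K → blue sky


Temperature: 10790K
10790K > 7500K → blue sky
Classification: blue sky


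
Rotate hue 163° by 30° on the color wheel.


New hue = (H + rotation) mod 360
New hue = (163 + 30) mod 360
= 193 mod 360
= 193°


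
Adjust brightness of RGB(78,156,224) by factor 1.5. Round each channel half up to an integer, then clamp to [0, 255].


Multiply each channel by 1.5, round half up, clamp to [0, 255]
R: 78×1.5 = 117
G: 156×1.5 = 234
B: 224×1.5 = 336 → clamp → 255
= RGB(117, 234, 255)


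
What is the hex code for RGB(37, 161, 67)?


R = 37 → 25 (hex)
G = 161 → A1 (hex)
B = 67 → 43 (hex)
Hex = #25A143


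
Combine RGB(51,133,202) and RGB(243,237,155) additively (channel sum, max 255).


Additive: each channel = min(255, C₁+C₂)
R: 51+243 = 294 → 255
G: 133+237 = 370 → 255
B: 202+155 = 357 → 255
= RGB(255, 255, 255)


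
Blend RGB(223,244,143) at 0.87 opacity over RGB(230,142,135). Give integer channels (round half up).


C = α×F + (1-α)×B, with 1-α = 0.13
R: 0.87×223 + 0.13×230 = 194.01 + 29.90 = 223.91 → 224
G: 0.87×244 + 0.13×142 = 212.28 + 18.46 = 230.74 → 231
B: 0.87×143 + 0.13×135 = 124.41 + 17.55 = 141.96 → 142
= RGB(224, 231, 142)


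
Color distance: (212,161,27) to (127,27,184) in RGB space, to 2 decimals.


d = √[(R₁-R₂)² + (G₁-G₂)² + (B₁-B₂)²]
d = √[(212-127)² + (161-27)² + (27-184)²]
d = √[7225 + 17956 + 24649]
d = √49830
d ≈ 223.23


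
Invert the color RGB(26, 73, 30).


Invert: (255-R, 255-G, 255-B)
R: 255-26 = 229
G: 255-73 = 182
B: 255-30 = 225
= RGB(229, 182, 225)


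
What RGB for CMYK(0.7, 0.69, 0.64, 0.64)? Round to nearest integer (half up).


R = 255 × (1-C) × (1-K) = 255 × 0.30 × 0.36 = 27.54 → 28
G = 255 × (1-M) × (1-K) = 255 × 0.31 × 0.36 = 28.458 → 28
B = 255 × (1-Y) × (1-K) = 255 × 0.36 × 0.36 = 33.048 → 33
= RGB(28, 28, 33)


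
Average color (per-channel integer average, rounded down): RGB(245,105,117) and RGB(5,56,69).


Midpoint: each channel = ⌊(C₁+C₂)/2⌋
R: ⌊(245+5)/2⌋ = 125
G: ⌊(105+56)/2⌋ = 80
B: ⌊(117+69)/2⌋ = 93
= RGB(125, 80, 93)


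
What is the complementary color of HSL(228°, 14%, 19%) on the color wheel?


Complement = opposite side of color wheel = hue + 180°
H' = (228 + 180) mod 360 = 48°
S and L unchanged.
= HSL(48°, 14%, 19%)


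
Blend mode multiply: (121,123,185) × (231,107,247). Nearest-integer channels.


Multiply: C = A×B/255, rounded to nearest integer
R: 121×231/255 = 27951/255 ≈ 109.612 → 110
G: 123×107/255 = 13161/255 ≈ 51.612 → 52
B: 185×247/255 = 45695/255 ≈ 179.196 → 179
= RGB(110, 52, 179)


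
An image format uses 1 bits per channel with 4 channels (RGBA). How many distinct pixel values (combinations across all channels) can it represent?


Total bits = 1 bits/channel × 4 channels = 4 bits
Distinct pixel values = 2^4
= 16 pixel values


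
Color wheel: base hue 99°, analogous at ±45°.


Base hue: 99°
Left analog: (99 - 45) mod 360 = 54°
Right analog: (99 + 45) mod 360 = 144°
Analogous hues = 54° and 144°


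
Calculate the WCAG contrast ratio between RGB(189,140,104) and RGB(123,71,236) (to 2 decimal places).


Linearize each sRGB channel c=v/255: c/12.92 if c ≤ 0.04045 else ((c+0.055)/1.055)^2.4
L = 0.2126×R_lin + 0.7152×G_lin + 0.0722×B_lin
Color 1 (189,140,104):
  R=189: 189/255≈0.7412 > 0.04045 → ((0.7412+0.055)/1.055)^2.4 ≈ 0.50888
  G=140: 140/255≈0.5490 > 0.04045 → ((0.5490+0.055)/1.055)^2.4 ≈ 0.26225
  B=104: 104/255≈0.4078 > 0.04045 → ((0.4078+0.055)/1.055)^2.4 ≈ 0.13843
  L1 = 0.2126×0.50888 + 0.7152×0.26225 + 0.0722×0.13843 ≈ 0.30574
Color 2 (123,71,236):
  R=123: 123/255≈0.4824 > 0.04045 → ((0.4824+0.055)/1.055)^2.4 ≈ 0.19807
  G=71: 71/255≈0.2784 > 0.04045 → ((0.2784+0.055)/1.055)^2.4 ≈ 0.06301
  B=236: 236/255≈0.9255 > 0.04045 → ((0.9255+0.055)/1.055)^2.4 ≈ 0.83880
  L2 = 0.2126×0.19807 + 0.7152×0.06301 + 0.0722×0.83880 ≈ 0.14774
Lighter = 0.30574, Darker = 0.14774
Ratio = (L_lighter + 0.05) / (L_darker + 0.05)
Ratio = (0.30574 + 0.05) / (0.14774 + 0.05) = 0.35574 / 0.19774 ≈ 1.7991
Ratio ≈ 1.80:1


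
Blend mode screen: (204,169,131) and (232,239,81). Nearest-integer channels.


Screen: C = 255 - (255-A)×(255-B)/255, rounded to nearest integer
R: 255 - (255-204)×(255-232)/255 = 255 - 1173/255 ≈ 255 - 4.600 = 250.400 → 250
G: 255 - (255-169)×(255-239)/255 = 255 - 1376/255 ≈ 255 - 5.396 = 249.604 → 250
B: 255 - (255-131)×(255-81)/255 = 255 - 21576/255 ≈ 255 - 84.612 = 170.388 → 170
= RGB(250, 250, 170)


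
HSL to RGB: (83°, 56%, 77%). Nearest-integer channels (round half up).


H=83°, S=0.56, L=0.77
C = (1-|2L-1|)×S = (1-|0.54|)×0.56 = 0.2576
H' = H/60 = 83/60 ≈ 1.3833; X = C×(1-|H' mod 2 - 1|) ≈ 0.1589
m = L - C/2 = 0.77 - 0.1288 = 0.6412
Sector ⌊H'⌋ = 1 → (R',G',B') = (≈0.1589, 0.2576, 0.0)
RGB = ((R'+m)×255, (G'+m)×255, (B'+m)×255) = (204.0136, 229.194, 163.506)
Round half up → RGB(204, 229, 164)


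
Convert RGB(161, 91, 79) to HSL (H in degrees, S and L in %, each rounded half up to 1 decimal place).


Normalize: R'=161/255≈0.6314, G'=91/255≈0.3569, B'=79/255≈0.3098
Max=161/255, Min=79/255, Δ=Max-Min=82/255
L = (Max+Min)/2 = (161+79)/510 = 240/510 = 0.47058… → L = 47.1%
L ≤ 0.5 → S = Δ/(Max+Min) = 82/(161+79) = 82/240 = 0.34166… → S = 34.2%
(the 1/255 factors cancel in S and H, so raw channel differences can be used)
Max is R' → H = 60 × (((G-B)/Δ) mod 6) = 60 × (((91-79)/82) mod 6)
  12/82 = 0.1463…
  H = 60 × 0.1463… = 8.780…° → H = 8.8°
= HSL(8.8°, 34.2%, 47.1%)


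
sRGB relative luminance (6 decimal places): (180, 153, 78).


Linearize each channel (sRGB transfer function): c = v/255; c_lin = c/12.92 if c ≤ 0.04045, else ((c+0.055)/1.055)^2.4
  R: 180/255 ≈ 0.705882 > 0.04045 → ((0.705882+0.055)/1.055)^2.4 ≈ 0.456411
  G: 153/255 ≈ 0.600000 > 0.04045 → ((0.600000+0.055)/1.055)^2.4 ≈ 0.318547
  B: 78/255 ≈ 0.305882 > 0.04045 → ((0.305882+0.055)/1.055)^2.4 ≈ 0.076185
R_lin = 0.456411, G_lin = 0.318547, B_lin = 0.076185
L = 0.2126×R + 0.7152×G + 0.0722×B
L = 0.2126×0.456411 + 0.7152×0.318547 + 0.0722×0.076185
L ≈ 0.330358


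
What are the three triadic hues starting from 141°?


Triadic: equally spaced at 120° intervals
H1 = 141°
H2 = (141 + 120) mod 360 = 261°
H3 = (141 + 240) mod 360 = 21°
Triadic = 141°, 261°, 21°


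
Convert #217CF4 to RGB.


21 → 33 (R)
7C → 124 (G)
F4 → 244 (B)
= RGB(33, 124, 244)


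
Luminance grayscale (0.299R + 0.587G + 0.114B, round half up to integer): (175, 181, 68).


Gray = 0.299×R + 0.587×G + 0.114×B
Gray = 0.299×175 + 0.587×181 + 0.114×68
Gray = 52.325 + 106.247 + 7.752
Gray = 166.324 → round half up → 166
Gray = 166


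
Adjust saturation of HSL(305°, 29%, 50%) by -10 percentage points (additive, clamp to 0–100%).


Original S = 29%
Adjustment = -10 percentage points
New S = 29 + (-10) = 19
Clamp to [0, 100] → 19
= HSL(305°, 19%, 50%)


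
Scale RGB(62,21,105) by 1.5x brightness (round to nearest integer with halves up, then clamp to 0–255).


Multiply each channel by 1.5, round half up, clamp to [0, 255]
R: 62×1.5 = 93
G: 21×1.5 = 31.5 → round → 32
B: 105×1.5 = 157.5 → round → 158
= RGB(93, 32, 158)


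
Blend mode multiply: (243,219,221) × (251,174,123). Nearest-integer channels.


Multiply: C = A×B/255, rounded to nearest integer
R: 243×251/255 = 60993/255 ≈ 239.188 → 239
G: 219×174/255 = 38106/255 ≈ 149.435 → 149
B: 221×123/255 = 27183/255 ≈ 106.600 → 107
= RGB(239, 149, 107)


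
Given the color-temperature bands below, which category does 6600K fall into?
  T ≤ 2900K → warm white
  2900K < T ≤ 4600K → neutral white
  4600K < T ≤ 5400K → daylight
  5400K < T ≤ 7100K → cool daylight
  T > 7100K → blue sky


Temperature: 6600K
5400K < 6600K ≤ 7100K → cool daylight
Classification: cool daylight
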